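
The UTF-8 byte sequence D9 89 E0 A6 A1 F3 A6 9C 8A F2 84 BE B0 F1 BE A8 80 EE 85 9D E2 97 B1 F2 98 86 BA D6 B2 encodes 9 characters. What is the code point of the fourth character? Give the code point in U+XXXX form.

Offset 0: leading byte 0xD9 = 11011001 → 2-byte char #1 = D9 89.
Offset 2: leading byte 0xE0 = 11100000 → 3-byte char #2 = E0 A6 A1.
Offset 5: leading byte 0xF3 = 11110011 → 4-byte char #3 = F3 A6 9C 8A.
Offset 9: leading byte 0xF2 = 11110010 → 4-byte char #4 = F2 84 BE B0.
Leading byte 0xF2 = 11110010 matches 11110xxx → 4-byte sequence.
Byte 1: 0xF2 = 11110010, payload 010 (3 bits).
Byte 2: 0x84 = 10000100 (10xxxxxx ✓), payload 000100.
Byte 3: 0xBE = 10111110 (10xxxxxx ✓), payload 111110.
Byte 4: 0xB0 = 10110000 (10xxxxxx ✓), payload 110000.
Concatenate: 010000100111110110000 = 0x84FB0 (21 bits → U+84FB0).

U+84FB0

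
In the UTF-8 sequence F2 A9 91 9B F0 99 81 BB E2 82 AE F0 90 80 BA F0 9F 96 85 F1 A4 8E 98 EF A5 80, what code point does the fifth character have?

U+1F585

Offset 0: leading byte 0xF2 = 11110010 → 4-byte char #1 = F2 A9 91 9B.
Offset 4: leading byte 0xF0 = 11110000 → 4-byte char #2 = F0 99 81 BB.
Offset 8: leading byte 0xE2 = 11100010 → 3-byte char #3 = E2 82 AE.
Offset 11: leading byte 0xF0 = 11110000 → 4-byte char #4 = F0 90 80 BA.
Offset 15: leading byte 0xF0 = 11110000 → 4-byte char #5 = F0 9F 96 85.
Leading byte 0xF0 = 11110000 matches 11110xxx → 4-byte sequence.
Byte 1: 0xF0 = 11110000, payload 000 (3 bits).
Byte 2: 0x9F = 10011111 (10xxxxxx ✓), payload 011111.
Byte 3: 0x96 = 10010110 (10xxxxxx ✓), payload 010110.
Byte 4: 0x85 = 10000101 (10xxxxxx ✓), payload 000101.
Concatenate: 000011111010110000101 = 0x1F585 (21 bits → U+1F585).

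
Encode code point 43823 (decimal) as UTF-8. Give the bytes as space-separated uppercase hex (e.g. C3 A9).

U+AB2F = 0xAB2F = 43823 decimal. In range U+0800–U+FFFF → 3-byte form: 1110xxxx 10xxxxxx 10xxxxxx.
Binary (16 bits): 1010101100101111.
Split 4+6+6: 1010 | 101100 | 101111.
Byte 1: 11101010 = 0xEA.
Byte 2: 10101100 = 0xAC.
Byte 3: 10101111 = 0xAF.

EA AC AF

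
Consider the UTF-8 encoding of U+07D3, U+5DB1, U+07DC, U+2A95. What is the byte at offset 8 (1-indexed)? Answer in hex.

0xE2

1-indexed offset 8 is 0-indexed offset 7.
U+07D3 → 2-byte form DF 93 at offsets 0–1.
U+5DB1 → 3-byte form E5 B6 B1 at offsets 2–4.
U+07DC → 2-byte form DF 9C at offsets 5–6.
U+2A95 → 3-byte form E2 AA 95 at offsets 7–9.
Offset 7 falls in char 4's range; it's byte 1 of E2 AA 95 = 0xE2.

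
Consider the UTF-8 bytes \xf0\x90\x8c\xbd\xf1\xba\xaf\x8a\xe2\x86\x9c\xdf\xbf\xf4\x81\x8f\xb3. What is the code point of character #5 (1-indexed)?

Offset 0: leading byte 0xF0 = 11110000 → 4-byte char #1 = F0 90 8C BD.
Offset 4: leading byte 0xF1 = 11110001 → 4-byte char #2 = F1 BA AF 8A.
Offset 8: leading byte 0xE2 = 11100010 → 3-byte char #3 = E2 86 9C.
Offset 11: leading byte 0xDF = 11011111 → 2-byte char #4 = DF BF.
Offset 13: leading byte 0xF4 = 11110100 → 4-byte char #5 = F4 81 8F B3.
Leading byte 0xF4 = 11110100 matches 11110xxx → 4-byte sequence.
Byte 1: 0xF4 = 11110100, payload 100 (3 bits).
Byte 2: 0x81 = 10000001 (10xxxxxx ✓), payload 000001.
Byte 3: 0x8F = 10001111 (10xxxxxx ✓), payload 001111.
Byte 4: 0xB3 = 10110011 (10xxxxxx ✓), payload 110011.
Concatenate: 100000001001111110011 = 0x1013F3 (21 bits → U+1013F3).

U+1013F3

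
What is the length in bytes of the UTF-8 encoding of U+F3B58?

U+F3B58 = 0xF3B58. UTF-8 uses 1 byte below 0x80, 2 below 0x800, 3 below 0x10000, 4 up to 0x10FFFF. 0xF3B58 is in U+10000–U+10FFFF → 4 bytes.

4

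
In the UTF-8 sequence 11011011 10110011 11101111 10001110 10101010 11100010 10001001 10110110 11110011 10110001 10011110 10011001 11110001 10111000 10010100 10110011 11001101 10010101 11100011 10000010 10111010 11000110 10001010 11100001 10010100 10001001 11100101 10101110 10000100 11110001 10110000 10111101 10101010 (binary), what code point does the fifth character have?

Offset 0: leading byte 0xDB = 11011011 → 2-byte char #1 = DB B3.
Offset 2: leading byte 0xEF = 11101111 → 3-byte char #2 = EF 8E AA.
Offset 5: leading byte 0xE2 = 11100010 → 3-byte char #3 = E2 89 B6.
Offset 8: leading byte 0xF3 = 11110011 → 4-byte char #4 = F3 B1 9E 99.
Offset 12: leading byte 0xF1 = 11110001 → 4-byte char #5 = F1 B8 94 B3.
Leading byte 0xF1 = 11110001 matches 11110xxx → 4-byte sequence.
Byte 1: 0xF1 = 11110001, payload 001 (3 bits).
Byte 2: 0xB8 = 10111000 (10xxxxxx ✓), payload 111000.
Byte 3: 0x94 = 10010100 (10xxxxxx ✓), payload 010100.
Byte 4: 0xB3 = 10110011 (10xxxxxx ✓), payload 110011.
Concatenate: 001111000010100110011 = 0x78533 (21 bits → U+78533).

U+78533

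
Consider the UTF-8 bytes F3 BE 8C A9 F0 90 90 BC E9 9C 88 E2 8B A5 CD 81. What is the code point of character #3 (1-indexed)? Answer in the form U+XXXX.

U+9708

Offset 0: leading byte 0xF3 = 11110011 → 4-byte char #1 = F3 BE 8C A9.
Offset 4: leading byte 0xF0 = 11110000 → 4-byte char #2 = F0 90 90 BC.
Offset 8: leading byte 0xE9 = 11101001 → 3-byte char #3 = E9 9C 88.
Leading byte 0xE9 = 11101001 matches 1110xxxx → 3-byte sequence.
Byte 1: 0xE9 = 11101001, payload 1001 (4 bits).
Byte 2: 0x9C = 10011100 (10xxxxxx ✓), payload 011100.
Byte 3: 0x88 = 10001000 (10xxxxxx ✓), payload 001000.
Concatenate: 1001011100001000 = 0x9708 (16 bits → U+9708).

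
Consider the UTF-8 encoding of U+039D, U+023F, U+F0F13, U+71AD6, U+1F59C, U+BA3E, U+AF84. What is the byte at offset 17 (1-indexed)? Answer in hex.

1-indexed offset 17 is 0-indexed offset 16.
U+039D → 2-byte form CE 9D at offsets 0–1.
U+023F → 2-byte form C8 BF at offsets 2–3.
U+F0F13 → 4-byte form F3 B0 BC 93 at offsets 4–7.
U+71AD6 → 4-byte form F1 B1 AB 96 at offsets 8–11.
U+1F59C → 4-byte form F0 9F 96 9C at offsets 12–15.
U+BA3E → 3-byte form EB A8 BE at offsets 16–18.
Offset 16 falls in char 6's range; it's byte 1 of EB A8 BE = 0xEB.

0xEB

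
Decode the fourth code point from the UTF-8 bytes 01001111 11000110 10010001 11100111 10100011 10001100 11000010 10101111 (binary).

Offset 0: leading byte 0x4F = 01001111 → 1-byte char #1 = 4F.
Offset 1: leading byte 0xC6 = 11000110 → 2-byte char #2 = C6 91.
Offset 3: leading byte 0xE7 = 11100111 → 3-byte char #3 = E7 A3 8C.
Offset 6: leading byte 0xC2 = 11000010 → 2-byte char #4 = C2 AF.
Leading byte 0xC2 = 11000010 matches 110xxxxx → 2-byte sequence.
Byte 1: 0xC2 = 11000010, payload 00010 (5 bits).
Byte 2: 0xAF = 10101111 (10xxxxxx ✓), payload 101111.
Concatenate: 00010101111 = 0xAF (11 bits → U+00AF).

U+00AF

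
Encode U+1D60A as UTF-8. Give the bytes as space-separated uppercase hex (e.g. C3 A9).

U+1D60A = 0x1D60A = 120330 decimal. In range U+10000–U+10FFFF → 4-byte form: 11110xxx 10xxxxxx 10xxxxxx 10xxxxxx.
Binary (21 bits): 000011101011000001010.
Split 3+6+6+6: 000 | 011101 | 011000 | 001010.
Byte 1: 11110000 = 0xF0.
Byte 2: 10011101 = 0x9D.
Byte 3: 10011000 = 0x98.
Byte 4: 10001010 = 0x8A.

F0 9D 98 8A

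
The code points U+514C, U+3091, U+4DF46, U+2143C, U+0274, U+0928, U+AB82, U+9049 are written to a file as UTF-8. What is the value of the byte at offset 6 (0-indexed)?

U+514C → 3-byte form E5 85 8C at offsets 0–2.
U+3091 → 3-byte form E3 82 91 at offsets 3–5.
U+4DF46 → 4-byte form F1 8D BD 86 at offsets 6–9.
Offset 6 falls in char 3's range; it's byte 1 of F1 8D BD 86 = 0xF1.

0xF1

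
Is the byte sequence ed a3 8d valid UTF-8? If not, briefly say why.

invalid (encodes a surrogate (U+D800–U+DFFF))

Structurally a 3-byte sequence; payload = 0xD8CD.
But 0xD8CD is in U+D800–U+DFFF, the surrogate range. Surrogates are not Unicode scalar values and are forbidden in UTF-8.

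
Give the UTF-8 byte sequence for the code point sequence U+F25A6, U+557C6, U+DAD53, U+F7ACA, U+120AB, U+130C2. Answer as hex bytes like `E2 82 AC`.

F3 B2 96 A6 F1 95 9F 86 F3 9A B5 93 F3 B7 AB 8A F0 92 82 AB F0 93 83 82

U+F25A6: 4-byte form → F3 B2 96 A6.
U+557C6: 4-byte form → F1 95 9F 86.
U+DAD53: 4-byte form → F3 9A B5 93.
U+F7ACA: 4-byte form → F3 B7 AB 8A.
U+120AB: 4-byte form → F0 92 82 AB.
U+130C2: 4-byte form → F0 93 83 82.
Concatenated (24 bytes): F3 B2 96 A6 F1 95 9F 86 F3 9A B5 93 F3 B7 AB 8A F0 92 82 AB F0 93 83 82.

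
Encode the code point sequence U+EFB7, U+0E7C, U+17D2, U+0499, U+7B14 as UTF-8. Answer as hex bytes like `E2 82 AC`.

EE BE B7 E0 B9 BC E1 9F 92 D2 99 E7 AC 94

U+EFB7: 3-byte form → EE BE B7.
U+0E7C: 3-byte form → E0 B9 BC.
U+17D2: 3-byte form → E1 9F 92.
U+0499: 2-byte form → D2 99.
U+7B14: 3-byte form → E7 AC 94.
Concatenated (14 bytes): EE BE B7 E0 B9 BC E1 9F 92 D2 99 E7 AC 94.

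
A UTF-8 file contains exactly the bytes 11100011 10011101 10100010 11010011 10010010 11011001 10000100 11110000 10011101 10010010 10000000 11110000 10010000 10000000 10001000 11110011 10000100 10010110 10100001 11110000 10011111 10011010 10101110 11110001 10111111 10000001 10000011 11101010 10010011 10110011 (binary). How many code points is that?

9

Byte at offset 0: 0xE3 = 11100011 → 3-byte char (#1). Advance 3.
Byte at offset 3: 0xD3 = 11010011 → 2-byte char (#2). Advance 2.
Byte at offset 5: 0xD9 = 11011001 → 2-byte char (#3). Advance 2.
Byte at offset 7: 0xF0 = 11110000 → 4-byte char (#4). Advance 4.
Byte at offset 11: 0xF0 = 11110000 → 4-byte char (#5). Advance 4.
Byte at offset 15: 0xF3 = 11110011 → 4-byte char (#6). Advance 4.
Byte at offset 19: 0xF0 = 11110000 → 4-byte char (#7). Advance 4.
Byte at offset 23: 0xF1 = 11110001 → 4-byte char (#8). Advance 4.
Byte at offset 27: 0xEA = 11101010 → 3-byte char (#9). Advance 3.
Reached end at offset 30 after 9 code points.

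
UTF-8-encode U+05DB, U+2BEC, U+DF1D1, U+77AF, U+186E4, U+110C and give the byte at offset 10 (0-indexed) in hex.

U+05DB → 2-byte form D7 9B at offsets 0–1.
U+2BEC → 3-byte form E2 AF AC at offsets 2–4.
U+DF1D1 → 4-byte form F3 9F 87 91 at offsets 5–8.
U+77AF → 3-byte form E7 9E AF at offsets 9–11.
Offset 10 falls in char 4's range; it's byte 2 of E7 9E AF = 0x9E.

0x9E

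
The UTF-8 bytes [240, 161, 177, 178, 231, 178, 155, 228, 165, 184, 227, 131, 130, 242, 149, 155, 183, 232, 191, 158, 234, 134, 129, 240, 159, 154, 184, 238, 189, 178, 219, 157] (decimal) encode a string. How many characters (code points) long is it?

10

Byte at offset 0: 0xF0 = 11110000 → 4-byte char (#1). Advance 4.
Byte at offset 4: 0xE7 = 11100111 → 3-byte char (#2). Advance 3.
Byte at offset 7: 0xE4 = 11100100 → 3-byte char (#3). Advance 3.
Byte at offset 10: 0xE3 = 11100011 → 3-byte char (#4). Advance 3.
Byte at offset 13: 0xF2 = 11110010 → 4-byte char (#5). Advance 4.
Byte at offset 17: 0xE8 = 11101000 → 3-byte char (#6). Advance 3.
Byte at offset 20: 0xEA = 11101010 → 3-byte char (#7). Advance 3.
Byte at offset 23: 0xF0 = 11110000 → 4-byte char (#8). Advance 4.
Byte at offset 27: 0xEE = 11101110 → 3-byte char (#9). Advance 3.
Byte at offset 30: 0xDB = 11011011 → 2-byte char (#10). Advance 2.
Reached end at offset 32 after 10 code points.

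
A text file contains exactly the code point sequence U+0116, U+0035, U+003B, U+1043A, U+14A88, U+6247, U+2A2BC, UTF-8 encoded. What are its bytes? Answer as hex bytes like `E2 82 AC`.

C4 96 35 3B F0 90 90 BA F0 94 AA 88 E6 89 87 F0 AA 8A BC

U+0116: 2-byte form → C4 96.
U+0035: 1-byte form → 35.
U+003B: 1-byte form → 3B.
U+1043A: 4-byte form → F0 90 90 BA.
U+14A88: 4-byte form → F0 94 AA 88.
U+6247: 3-byte form → E6 89 87.
U+2A2BC: 4-byte form → F0 AA 8A BC.
Concatenated (19 bytes): C4 96 35 3B F0 90 90 BA F0 94 AA 88 E6 89 87 F0 AA 8A BC.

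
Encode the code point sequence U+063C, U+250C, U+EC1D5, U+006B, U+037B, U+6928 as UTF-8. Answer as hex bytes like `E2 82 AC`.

U+063C: 2-byte form → D8 BC.
U+250C: 3-byte form → E2 94 8C.
U+EC1D5: 4-byte form → F3 AC 87 95.
U+006B: 1-byte form → 6B.
U+037B: 2-byte form → CD BB.
U+6928: 3-byte form → E6 A4 A8.
Concatenated (15 bytes): D8 BC E2 94 8C F3 AC 87 95 6B CD BB E6 A4 A8.

D8 BC E2 94 8C F3 AC 87 95 6B CD BB E6 A4 A8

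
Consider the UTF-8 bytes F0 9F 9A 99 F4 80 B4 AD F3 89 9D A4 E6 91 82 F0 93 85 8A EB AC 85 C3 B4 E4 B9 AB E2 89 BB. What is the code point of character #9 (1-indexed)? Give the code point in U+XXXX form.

U+227B

Offset 0: leading byte 0xF0 = 11110000 → 4-byte char #1 = F0 9F 9A 99.
Offset 4: leading byte 0xF4 = 11110100 → 4-byte char #2 = F4 80 B4 AD.
Offset 8: leading byte 0xF3 = 11110011 → 4-byte char #3 = F3 89 9D A4.
Offset 12: leading byte 0xE6 = 11100110 → 3-byte char #4 = E6 91 82.
Offset 15: leading byte 0xF0 = 11110000 → 4-byte char #5 = F0 93 85 8A.
Offset 19: leading byte 0xEB = 11101011 → 3-byte char #6 = EB AC 85.
Offset 22: leading byte 0xC3 = 11000011 → 2-byte char #7 = C3 B4.
Offset 24: leading byte 0xE4 = 11100100 → 3-byte char #8 = E4 B9 AB.
Offset 27: leading byte 0xE2 = 11100010 → 3-byte char #9 = E2 89 BB.
Leading byte 0xE2 = 11100010 matches 1110xxxx → 3-byte sequence.
Byte 1: 0xE2 = 11100010, payload 0010 (4 bits).
Byte 2: 0x89 = 10001001 (10xxxxxx ✓), payload 001001.
Byte 3: 0xBB = 10111011 (10xxxxxx ✓), payload 111011.
Concatenate: 0010001001111011 = 0x227B (16 bits → U+227B).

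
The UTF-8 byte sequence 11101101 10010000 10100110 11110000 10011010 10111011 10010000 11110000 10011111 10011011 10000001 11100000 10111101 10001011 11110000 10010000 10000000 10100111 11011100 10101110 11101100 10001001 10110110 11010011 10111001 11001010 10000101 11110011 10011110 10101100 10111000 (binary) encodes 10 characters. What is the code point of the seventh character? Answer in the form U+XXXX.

U+C276

Offset 0: leading byte 0xED = 11101101 → 3-byte char #1 = ED 90 A6.
Offset 3: leading byte 0xF0 = 11110000 → 4-byte char #2 = F0 9A BB 90.
Offset 7: leading byte 0xF0 = 11110000 → 4-byte char #3 = F0 9F 9B 81.
Offset 11: leading byte 0xE0 = 11100000 → 3-byte char #4 = E0 BD 8B.
Offset 14: leading byte 0xF0 = 11110000 → 4-byte char #5 = F0 90 80 A7.
Offset 18: leading byte 0xDC = 11011100 → 2-byte char #6 = DC AE.
Offset 20: leading byte 0xEC = 11101100 → 3-byte char #7 = EC 89 B6.
Leading byte 0xEC = 11101100 matches 1110xxxx → 3-byte sequence.
Byte 1: 0xEC = 11101100, payload 1100 (4 bits).
Byte 2: 0x89 = 10001001 (10xxxxxx ✓), payload 001001.
Byte 3: 0xB6 = 10110110 (10xxxxxx ✓), payload 110110.
Concatenate: 1100001001110110 = 0xC276 (16 bits → U+C276).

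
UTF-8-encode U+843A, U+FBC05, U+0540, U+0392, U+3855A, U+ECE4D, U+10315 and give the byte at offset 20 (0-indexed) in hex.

0x90

U+843A → 3-byte form E8 90 BA at offsets 0–2.
U+FBC05 → 4-byte form F3 BB B0 85 at offsets 3–6.
U+0540 → 2-byte form D5 80 at offsets 7–8.
U+0392 → 2-byte form CE 92 at offsets 9–10.
U+3855A → 4-byte form F0 B8 95 9A at offsets 11–14.
U+ECE4D → 4-byte form F3 AC B9 8D at offsets 15–18.
U+10315 → 4-byte form F0 90 8C 95 at offsets 19–22.
Offset 20 falls in char 7's range; it's byte 2 of F0 90 8C 95 = 0x90.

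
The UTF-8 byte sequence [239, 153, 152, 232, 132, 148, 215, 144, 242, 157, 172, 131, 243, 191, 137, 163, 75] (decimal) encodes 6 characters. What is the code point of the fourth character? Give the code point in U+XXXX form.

U+9DB03

Offset 0: leading byte 0xEF = 11101111 → 3-byte char #1 = EF 99 98.
Offset 3: leading byte 0xE8 = 11101000 → 3-byte char #2 = E8 84 94.
Offset 6: leading byte 0xD7 = 11010111 → 2-byte char #3 = D7 90.
Offset 8: leading byte 0xF2 = 11110010 → 4-byte char #4 = F2 9D AC 83.
Leading byte 0xF2 = 11110010 matches 11110xxx → 4-byte sequence.
Byte 1: 0xF2 = 11110010, payload 010 (3 bits).
Byte 2: 0x9D = 10011101 (10xxxxxx ✓), payload 011101.
Byte 3: 0xAC = 10101100 (10xxxxxx ✓), payload 101100.
Byte 4: 0x83 = 10000011 (10xxxxxx ✓), payload 000011.
Concatenate: 010011101101100000011 = 0x9DB03 (21 bits → U+9DB03).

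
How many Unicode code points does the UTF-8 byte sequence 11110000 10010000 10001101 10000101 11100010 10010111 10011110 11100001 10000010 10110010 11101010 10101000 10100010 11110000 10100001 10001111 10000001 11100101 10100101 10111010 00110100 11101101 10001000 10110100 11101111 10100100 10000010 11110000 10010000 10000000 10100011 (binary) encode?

Byte at offset 0: 0xF0 = 11110000 → 4-byte char (#1). Advance 4.
Byte at offset 4: 0xE2 = 11100010 → 3-byte char (#2). Advance 3.
Byte at offset 7: 0xE1 = 11100001 → 3-byte char (#3). Advance 3.
Byte at offset 10: 0xEA = 11101010 → 3-byte char (#4). Advance 3.
Byte at offset 13: 0xF0 = 11110000 → 4-byte char (#5). Advance 4.
Byte at offset 17: 0xE5 = 11100101 → 3-byte char (#6). Advance 3.
Byte at offset 20: 0x34 = 00110100 → 1-byte char (#7). Advance 1.
Byte at offset 21: 0xED = 11101101 → 3-byte char (#8). Advance 3.
Byte at offset 24: 0xEF = 11101111 → 3-byte char (#9). Advance 3.
Byte at offset 27: 0xF0 = 11110000 → 4-byte char (#10). Advance 4.
Reached end at offset 31 after 10 code points.

10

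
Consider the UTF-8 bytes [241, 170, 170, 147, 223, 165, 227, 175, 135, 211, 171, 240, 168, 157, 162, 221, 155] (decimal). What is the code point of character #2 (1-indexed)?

Offset 0: leading byte 0xF1 = 11110001 → 4-byte char #1 = F1 AA AA 93.
Offset 4: leading byte 0xDF = 11011111 → 2-byte char #2 = DF A5.
Leading byte 0xDF = 11011111 matches 110xxxxx → 2-byte sequence.
Byte 1: 0xDF = 11011111, payload 11111 (5 bits).
Byte 2: 0xA5 = 10100101 (10xxxxxx ✓), payload 100101.
Concatenate: 11111100101 = 0x7E5 (11 bits → U+07E5).

U+07E5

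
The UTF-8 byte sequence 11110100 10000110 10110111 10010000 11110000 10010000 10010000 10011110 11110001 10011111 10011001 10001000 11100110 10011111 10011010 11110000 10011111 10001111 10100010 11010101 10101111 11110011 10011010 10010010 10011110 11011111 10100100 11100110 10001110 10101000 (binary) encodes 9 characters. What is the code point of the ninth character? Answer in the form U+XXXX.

Offset 0: leading byte 0xF4 = 11110100 → 4-byte char #1 = F4 86 B7 90.
Offset 4: leading byte 0xF0 = 11110000 → 4-byte char #2 = F0 90 90 9E.
Offset 8: leading byte 0xF1 = 11110001 → 4-byte char #3 = F1 9F 99 88.
Offset 12: leading byte 0xE6 = 11100110 → 3-byte char #4 = E6 9F 9A.
Offset 15: leading byte 0xF0 = 11110000 → 4-byte char #5 = F0 9F 8F A2.
Offset 19: leading byte 0xD5 = 11010101 → 2-byte char #6 = D5 AF.
Offset 21: leading byte 0xF3 = 11110011 → 4-byte char #7 = F3 9A 92 9E.
Offset 25: leading byte 0xDF = 11011111 → 2-byte char #8 = DF A4.
Offset 27: leading byte 0xE6 = 11100110 → 3-byte char #9 = E6 8E A8.
Leading byte 0xE6 = 11100110 matches 1110xxxx → 3-byte sequence.
Byte 1: 0xE6 = 11100110, payload 0110 (4 bits).
Byte 2: 0x8E = 10001110 (10xxxxxx ✓), payload 001110.
Byte 3: 0xA8 = 10101000 (10xxxxxx ✓), payload 101000.
Concatenate: 0110001110101000 = 0x63A8 (16 bits → U+63A8).

U+63A8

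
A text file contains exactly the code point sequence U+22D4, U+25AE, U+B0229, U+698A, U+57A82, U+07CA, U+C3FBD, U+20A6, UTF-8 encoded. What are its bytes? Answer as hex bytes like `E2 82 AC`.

U+22D4: 3-byte form → E2 8B 94.
U+25AE: 3-byte form → E2 96 AE.
U+B0229: 4-byte form → F2 B0 88 A9.
U+698A: 3-byte form → E6 A6 8A.
U+57A82: 4-byte form → F1 97 AA 82.
U+07CA: 2-byte form → DF 8A.
U+C3FBD: 4-byte form → F3 83 BE BD.
U+20A6: 3-byte form → E2 82 A6.
Concatenated (26 bytes): E2 8B 94 E2 96 AE F2 B0 88 A9 E6 A6 8A F1 97 AA 82 DF 8A F3 83 BE BD E2 82 A6.

E2 8B 94 E2 96 AE F2 B0 88 A9 E6 A6 8A F1 97 AA 82 DF 8A F3 83 BE BD E2 82 A6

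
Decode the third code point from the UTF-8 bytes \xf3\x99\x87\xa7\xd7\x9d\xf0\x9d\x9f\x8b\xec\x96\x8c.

Offset 0: leading byte 0xF3 = 11110011 → 4-byte char #1 = F3 99 87 A7.
Offset 4: leading byte 0xD7 = 11010111 → 2-byte char #2 = D7 9D.
Offset 6: leading byte 0xF0 = 11110000 → 4-byte char #3 = F0 9D 9F 8B.
Leading byte 0xF0 = 11110000 matches 11110xxx → 4-byte sequence.
Byte 1: 0xF0 = 11110000, payload 000 (3 bits).
Byte 2: 0x9D = 10011101 (10xxxxxx ✓), payload 011101.
Byte 3: 0x9F = 10011111 (10xxxxxx ✓), payload 011111.
Byte 4: 0x8B = 10001011 (10xxxxxx ✓), payload 001011.
Concatenate: 000011101011111001011 = 0x1D7CB (21 bits → U+1D7CB).

U+1D7CB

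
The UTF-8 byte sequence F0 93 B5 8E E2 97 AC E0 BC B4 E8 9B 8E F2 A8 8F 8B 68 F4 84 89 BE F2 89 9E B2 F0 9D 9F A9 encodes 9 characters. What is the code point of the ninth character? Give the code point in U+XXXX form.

U+1D7E9

Offset 0: leading byte 0xF0 = 11110000 → 4-byte char #1 = F0 93 B5 8E.
Offset 4: leading byte 0xE2 = 11100010 → 3-byte char #2 = E2 97 AC.
Offset 7: leading byte 0xE0 = 11100000 → 3-byte char #3 = E0 BC B4.
Offset 10: leading byte 0xE8 = 11101000 → 3-byte char #4 = E8 9B 8E.
Offset 13: leading byte 0xF2 = 11110010 → 4-byte char #5 = F2 A8 8F 8B.
Offset 17: leading byte 0x68 = 01101000 → 1-byte char #6 = 68.
Offset 18: leading byte 0xF4 = 11110100 → 4-byte char #7 = F4 84 89 BE.
Offset 22: leading byte 0xF2 = 11110010 → 4-byte char #8 = F2 89 9E B2.
Offset 26: leading byte 0xF0 = 11110000 → 4-byte char #9 = F0 9D 9F A9.
Leading byte 0xF0 = 11110000 matches 11110xxx → 4-byte sequence.
Byte 1: 0xF0 = 11110000, payload 000 (3 bits).
Byte 2: 0x9D = 10011101 (10xxxxxx ✓), payload 011101.
Byte 3: 0x9F = 10011111 (10xxxxxx ✓), payload 011111.
Byte 4: 0xA9 = 10101001 (10xxxxxx ✓), payload 101001.
Concatenate: 000011101011111101001 = 0x1D7E9 (21 bits → U+1D7E9).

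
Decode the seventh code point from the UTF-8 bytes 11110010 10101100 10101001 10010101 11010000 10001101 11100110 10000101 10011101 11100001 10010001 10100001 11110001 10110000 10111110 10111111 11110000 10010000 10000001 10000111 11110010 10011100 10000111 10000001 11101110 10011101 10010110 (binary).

Offset 0: leading byte 0xF2 = 11110010 → 4-byte char #1 = F2 AC A9 95.
Offset 4: leading byte 0xD0 = 11010000 → 2-byte char #2 = D0 8D.
Offset 6: leading byte 0xE6 = 11100110 → 3-byte char #3 = E6 85 9D.
Offset 9: leading byte 0xE1 = 11100001 → 3-byte char #4 = E1 91 A1.
Offset 12: leading byte 0xF1 = 11110001 → 4-byte char #5 = F1 B0 BE BF.
Offset 16: leading byte 0xF0 = 11110000 → 4-byte char #6 = F0 90 81 87.
Offset 20: leading byte 0xF2 = 11110010 → 4-byte char #7 = F2 9C 87 81.
Leading byte 0xF2 = 11110010 matches 11110xxx → 4-byte sequence.
Byte 1: 0xF2 = 11110010, payload 010 (3 bits).
Byte 2: 0x9C = 10011100 (10xxxxxx ✓), payload 011100.
Byte 3: 0x87 = 10000111 (10xxxxxx ✓), payload 000111.
Byte 4: 0x81 = 10000001 (10xxxxxx ✓), payload 000001.
Concatenate: 010011100000111000001 = 0x9C1C1 (21 bits → U+9C1C1).

U+9C1C1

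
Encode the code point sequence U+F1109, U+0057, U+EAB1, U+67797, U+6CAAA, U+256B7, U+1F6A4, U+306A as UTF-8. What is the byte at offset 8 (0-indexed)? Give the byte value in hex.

0xF1

U+F1109 → 4-byte form F3 B1 84 89 at offsets 0–3.
U+0057 → 1-byte form 57 at offsets 4–4.
U+EAB1 → 3-byte form EE AA B1 at offsets 5–7.
U+67797 → 4-byte form F1 A7 9E 97 at offsets 8–11.
Offset 8 falls in char 4's range; it's byte 1 of F1 A7 9E 97 = 0xF1.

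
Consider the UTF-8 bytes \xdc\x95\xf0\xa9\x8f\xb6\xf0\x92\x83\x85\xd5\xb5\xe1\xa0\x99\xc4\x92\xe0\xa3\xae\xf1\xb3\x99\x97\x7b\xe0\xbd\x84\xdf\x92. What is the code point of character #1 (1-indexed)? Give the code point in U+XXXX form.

U+0715

Offset 0: leading byte 0xDC = 11011100 → 2-byte char #1 = DC 95.
Leading byte 0xDC = 11011100 matches 110xxxxx → 2-byte sequence.
Byte 1: 0xDC = 11011100, payload 11100 (5 bits).
Byte 2: 0x95 = 10010101 (10xxxxxx ✓), payload 010101.
Concatenate: 11100010101 = 0x715 (11 bits → U+0715).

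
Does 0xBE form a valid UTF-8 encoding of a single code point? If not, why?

Byte 0xBE = 10111110 has the form 10xxxxxx — a continuation byte — but there is no preceding leading byte.

invalid (continuation byte with no leading byte)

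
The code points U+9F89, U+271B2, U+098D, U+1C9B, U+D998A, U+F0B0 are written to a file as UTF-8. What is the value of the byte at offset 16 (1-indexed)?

1-indexed offset 16 is 0-indexed offset 15.
U+9F89 → 3-byte form E9 BE 89 at offsets 0–2.
U+271B2 → 4-byte form F0 A7 86 B2 at offsets 3–6.
U+098D → 3-byte form E0 A6 8D at offsets 7–9.
U+1C9B → 3-byte form E1 B2 9B at offsets 10–12.
U+D998A → 4-byte form F3 99 A6 8A at offsets 13–16.
Offset 15 falls in char 5's range; it's byte 3 of F3 99 A6 8A = 0xA6.

0xA6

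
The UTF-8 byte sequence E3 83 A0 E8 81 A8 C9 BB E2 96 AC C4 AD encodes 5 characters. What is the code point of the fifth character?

Offset 0: leading byte 0xE3 = 11100011 → 3-byte char #1 = E3 83 A0.
Offset 3: leading byte 0xE8 = 11101000 → 3-byte char #2 = E8 81 A8.
Offset 6: leading byte 0xC9 = 11001001 → 2-byte char #3 = C9 BB.
Offset 8: leading byte 0xE2 = 11100010 → 3-byte char #4 = E2 96 AC.
Offset 11: leading byte 0xC4 = 11000100 → 2-byte char #5 = C4 AD.
Leading byte 0xC4 = 11000100 matches 110xxxxx → 2-byte sequence.
Byte 1: 0xC4 = 11000100, payload 00100 (5 bits).
Byte 2: 0xAD = 10101101 (10xxxxxx ✓), payload 101101.
Concatenate: 00100101101 = 0x12D (11 bits → U+012D).

U+012D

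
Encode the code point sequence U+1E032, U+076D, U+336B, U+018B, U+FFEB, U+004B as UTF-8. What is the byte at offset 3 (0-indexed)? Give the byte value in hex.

0xB2

U+1E032 → 4-byte form F0 9E 80 B2 at offsets 0–3.
Offset 3 falls in char 1's range; it's byte 4 of F0 9E 80 B2 = 0xB2.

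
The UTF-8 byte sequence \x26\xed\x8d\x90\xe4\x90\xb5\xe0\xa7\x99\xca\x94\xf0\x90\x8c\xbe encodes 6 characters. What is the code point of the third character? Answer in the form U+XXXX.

U+4435

Offset 0: leading byte 0x26 = 00100110 → 1-byte char #1 = 26.
Offset 1: leading byte 0xED = 11101101 → 3-byte char #2 = ED 8D 90.
Offset 4: leading byte 0xE4 = 11100100 → 3-byte char #3 = E4 90 B5.
Leading byte 0xE4 = 11100100 matches 1110xxxx → 3-byte sequence.
Byte 1: 0xE4 = 11100100, payload 0100 (4 bits).
Byte 2: 0x90 = 10010000 (10xxxxxx ✓), payload 010000.
Byte 3: 0xB5 = 10110101 (10xxxxxx ✓), payload 110101.
Concatenate: 0100010000110101 = 0x4435 (16 bits → U+4435).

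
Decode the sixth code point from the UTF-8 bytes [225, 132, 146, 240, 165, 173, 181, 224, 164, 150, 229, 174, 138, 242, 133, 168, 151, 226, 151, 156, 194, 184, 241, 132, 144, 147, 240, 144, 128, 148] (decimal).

U+25DC

Offset 0: leading byte 0xE1 = 11100001 → 3-byte char #1 = E1 84 92.
Offset 3: leading byte 0xF0 = 11110000 → 4-byte char #2 = F0 A5 AD B5.
Offset 7: leading byte 0xE0 = 11100000 → 3-byte char #3 = E0 A4 96.
Offset 10: leading byte 0xE5 = 11100101 → 3-byte char #4 = E5 AE 8A.
Offset 13: leading byte 0xF2 = 11110010 → 4-byte char #5 = F2 85 A8 97.
Offset 17: leading byte 0xE2 = 11100010 → 3-byte char #6 = E2 97 9C.
Leading byte 0xE2 = 11100010 matches 1110xxxx → 3-byte sequence.
Byte 1: 0xE2 = 11100010, payload 0010 (4 bits).
Byte 2: 0x97 = 10010111 (10xxxxxx ✓), payload 010111.
Byte 3: 0x9C = 10011100 (10xxxxxx ✓), payload 011100.
Concatenate: 0010010111011100 = 0x25DC (16 bits → U+25DC).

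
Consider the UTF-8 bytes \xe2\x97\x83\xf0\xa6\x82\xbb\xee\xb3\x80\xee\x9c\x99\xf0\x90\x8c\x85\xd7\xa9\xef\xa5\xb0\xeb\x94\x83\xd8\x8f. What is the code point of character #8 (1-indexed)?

Offset 0: leading byte 0xE2 = 11100010 → 3-byte char #1 = E2 97 83.
Offset 3: leading byte 0xF0 = 11110000 → 4-byte char #2 = F0 A6 82 BB.
Offset 7: leading byte 0xEE = 11101110 → 3-byte char #3 = EE B3 80.
Offset 10: leading byte 0xEE = 11101110 → 3-byte char #4 = EE 9C 99.
Offset 13: leading byte 0xF0 = 11110000 → 4-byte char #5 = F0 90 8C 85.
Offset 17: leading byte 0xD7 = 11010111 → 2-byte char #6 = D7 A9.
Offset 19: leading byte 0xEF = 11101111 → 3-byte char #7 = EF A5 B0.
Offset 22: leading byte 0xEB = 11101011 → 3-byte char #8 = EB 94 83.
Leading byte 0xEB = 11101011 matches 1110xxxx → 3-byte sequence.
Byte 1: 0xEB = 11101011, payload 1011 (4 bits).
Byte 2: 0x94 = 10010100 (10xxxxxx ✓), payload 010100.
Byte 3: 0x83 = 10000011 (10xxxxxx ✓), payload 000011.
Concatenate: 1011010100000011 = 0xB503 (16 bits → U+B503).

U+B503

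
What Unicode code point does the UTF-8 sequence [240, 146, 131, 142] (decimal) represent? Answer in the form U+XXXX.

U+120CE

Leading byte 0xF0 = 11110000 matches 11110xxx → 4-byte sequence.
Byte 1: 0xF0 = 11110000, payload 000 (3 bits).
Byte 2: 0x92 = 10010010 (10xxxxxx ✓), payload 010010.
Byte 3: 0x83 = 10000011 (10xxxxxx ✓), payload 000011.
Byte 4: 0x8E = 10001110 (10xxxxxx ✓), payload 001110.
Concatenate: 000010010000011001110 = 0x120CE (21 bits → U+120CE).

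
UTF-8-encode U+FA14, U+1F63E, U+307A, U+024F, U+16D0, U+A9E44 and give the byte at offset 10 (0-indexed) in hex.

U+FA14 → 3-byte form EF A8 94 at offsets 0–2.
U+1F63E → 4-byte form F0 9F 98 BE at offsets 3–6.
U+307A → 3-byte form E3 81 BA at offsets 7–9.
U+024F → 2-byte form C9 8F at offsets 10–11.
Offset 10 falls in char 4's range; it's byte 1 of C9 8F = 0xC9.

0xC9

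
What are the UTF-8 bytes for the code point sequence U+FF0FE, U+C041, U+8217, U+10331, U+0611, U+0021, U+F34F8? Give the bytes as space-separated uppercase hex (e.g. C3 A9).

U+FF0FE: 4-byte form → F3 BF 83 BE.
U+C041: 3-byte form → EC 81 81.
U+8217: 3-byte form → E8 88 97.
U+10331: 4-byte form → F0 90 8C B1.
U+0611: 2-byte form → D8 91.
U+0021: 1-byte form → 21.
U+F34F8: 4-byte form → F3 B3 93 B8.
Concatenated (21 bytes): F3 BF 83 BE EC 81 81 E8 88 97 F0 90 8C B1 D8 91 21 F3 B3 93 B8.

F3 BF 83 BE EC 81 81 E8 88 97 F0 90 8C B1 D8 91 21 F3 B3 93 B8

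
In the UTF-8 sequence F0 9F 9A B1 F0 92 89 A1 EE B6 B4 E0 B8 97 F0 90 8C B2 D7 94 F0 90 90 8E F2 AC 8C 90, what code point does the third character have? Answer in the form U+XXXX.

U+EDB4

Offset 0: leading byte 0xF0 = 11110000 → 4-byte char #1 = F0 9F 9A B1.
Offset 4: leading byte 0xF0 = 11110000 → 4-byte char #2 = F0 92 89 A1.
Offset 8: leading byte 0xEE = 11101110 → 3-byte char #3 = EE B6 B4.
Leading byte 0xEE = 11101110 matches 1110xxxx → 3-byte sequence.
Byte 1: 0xEE = 11101110, payload 1110 (4 bits).
Byte 2: 0xB6 = 10110110 (10xxxxxx ✓), payload 110110.
Byte 3: 0xB4 = 10110100 (10xxxxxx ✓), payload 110100.
Concatenate: 1110110110110100 = 0xEDB4 (16 bits → U+EDB4).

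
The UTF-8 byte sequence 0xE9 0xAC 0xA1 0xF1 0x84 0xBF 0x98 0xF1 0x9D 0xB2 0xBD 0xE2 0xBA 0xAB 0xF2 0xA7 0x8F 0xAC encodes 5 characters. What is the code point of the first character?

U+9B21

Offset 0: leading byte 0xE9 = 11101001 → 3-byte char #1 = E9 AC A1.
Leading byte 0xE9 = 11101001 matches 1110xxxx → 3-byte sequence.
Byte 1: 0xE9 = 11101001, payload 1001 (4 bits).
Byte 2: 0xAC = 10101100 (10xxxxxx ✓), payload 101100.
Byte 3: 0xA1 = 10100001 (10xxxxxx ✓), payload 100001.
Concatenate: 1001101100100001 = 0x9B21 (16 bits → U+9B21).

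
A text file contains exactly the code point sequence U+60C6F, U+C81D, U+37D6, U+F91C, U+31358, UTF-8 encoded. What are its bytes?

U+60C6F: 4-byte form → F1 A0 B1 AF.
U+C81D: 3-byte form → EC A0 9D.
U+37D6: 3-byte form → E3 9F 96.
U+F91C: 3-byte form → EF A4 9C.
U+31358: 4-byte form → F0 B1 8D 98.
Concatenated (17 bytes): F1 A0 B1 AF EC A0 9D E3 9F 96 EF A4 9C F0 B1 8D 98.

F1 A0 B1 AF EC A0 9D E3 9F 96 EF A4 9C F0 B1 8D 98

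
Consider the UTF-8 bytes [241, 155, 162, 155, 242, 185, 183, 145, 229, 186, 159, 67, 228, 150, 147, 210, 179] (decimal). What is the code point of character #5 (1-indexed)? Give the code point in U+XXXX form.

U+4593

Offset 0: leading byte 0xF1 = 11110001 → 4-byte char #1 = F1 9B A2 9B.
Offset 4: leading byte 0xF2 = 11110010 → 4-byte char #2 = F2 B9 B7 91.
Offset 8: leading byte 0xE5 = 11100101 → 3-byte char #3 = E5 BA 9F.
Offset 11: leading byte 0x43 = 01000011 → 1-byte char #4 = 43.
Offset 12: leading byte 0xE4 = 11100100 → 3-byte char #5 = E4 96 93.
Leading byte 0xE4 = 11100100 matches 1110xxxx → 3-byte sequence.
Byte 1: 0xE4 = 11100100, payload 0100 (4 bits).
Byte 2: 0x96 = 10010110 (10xxxxxx ✓), payload 010110.
Byte 3: 0x93 = 10010011 (10xxxxxx ✓), payload 010011.
Concatenate: 0100010110010011 = 0x4593 (16 bits → U+4593).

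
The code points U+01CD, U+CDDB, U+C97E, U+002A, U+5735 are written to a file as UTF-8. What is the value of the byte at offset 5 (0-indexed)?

0xEC

U+01CD → 2-byte form C7 8D at offsets 0–1.
U+CDDB → 3-byte form EC B7 9B at offsets 2–4.
U+C97E → 3-byte form EC A5 BE at offsets 5–7.
Offset 5 falls in char 3's range; it's byte 1 of EC A5 BE = 0xEC.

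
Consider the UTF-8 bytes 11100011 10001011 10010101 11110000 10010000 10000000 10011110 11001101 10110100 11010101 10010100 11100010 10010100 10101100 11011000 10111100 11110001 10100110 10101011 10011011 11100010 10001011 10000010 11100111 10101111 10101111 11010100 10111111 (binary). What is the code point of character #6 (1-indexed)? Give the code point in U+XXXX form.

Offset 0: leading byte 0xE3 = 11100011 → 3-byte char #1 = E3 8B 95.
Offset 3: leading byte 0xF0 = 11110000 → 4-byte char #2 = F0 90 80 9E.
Offset 7: leading byte 0xCD = 11001101 → 2-byte char #3 = CD B4.
Offset 9: leading byte 0xD5 = 11010101 → 2-byte char #4 = D5 94.
Offset 11: leading byte 0xE2 = 11100010 → 3-byte char #5 = E2 94 AC.
Offset 14: leading byte 0xD8 = 11011000 → 2-byte char #6 = D8 BC.
Leading byte 0xD8 = 11011000 matches 110xxxxx → 2-byte sequence.
Byte 1: 0xD8 = 11011000, payload 11000 (5 bits).
Byte 2: 0xBC = 10111100 (10xxxxxx ✓), payload 111100.
Concatenate: 11000111100 = 0x63C (11 bits → U+063C).

U+063C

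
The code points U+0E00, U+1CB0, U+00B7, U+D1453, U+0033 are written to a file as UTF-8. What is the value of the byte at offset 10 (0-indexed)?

0x91

U+0E00 → 3-byte form E0 B8 80 at offsets 0–2.
U+1CB0 → 3-byte form E1 B2 B0 at offsets 3–5.
U+00B7 → 2-byte form C2 B7 at offsets 6–7.
U+D1453 → 4-byte form F3 91 91 93 at offsets 8–11.
Offset 10 falls in char 4's range; it's byte 3 of F3 91 91 93 = 0x91.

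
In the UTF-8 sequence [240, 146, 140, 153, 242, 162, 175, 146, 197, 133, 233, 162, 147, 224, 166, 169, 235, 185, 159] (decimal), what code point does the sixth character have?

Offset 0: leading byte 0xF0 = 11110000 → 4-byte char #1 = F0 92 8C 99.
Offset 4: leading byte 0xF2 = 11110010 → 4-byte char #2 = F2 A2 AF 92.
Offset 8: leading byte 0xC5 = 11000101 → 2-byte char #3 = C5 85.
Offset 10: leading byte 0xE9 = 11101001 → 3-byte char #4 = E9 A2 93.
Offset 13: leading byte 0xE0 = 11100000 → 3-byte char #5 = E0 A6 A9.
Offset 16: leading byte 0xEB = 11101011 → 3-byte char #6 = EB B9 9F.
Leading byte 0xEB = 11101011 matches 1110xxxx → 3-byte sequence.
Byte 1: 0xEB = 11101011, payload 1011 (4 bits).
Byte 2: 0xB9 = 10111001 (10xxxxxx ✓), payload 111001.
Byte 3: 0x9F = 10011111 (10xxxxxx ✓), payload 011111.
Concatenate: 1011111001011111 = 0xBE5F (16 bits → U+BE5F).

U+BE5F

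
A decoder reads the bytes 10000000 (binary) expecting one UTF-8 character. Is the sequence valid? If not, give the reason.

invalid (continuation byte with no leading byte)

Byte 0x80 = 10000000 has the form 10xxxxxx — a continuation byte — but there is no preceding leading byte.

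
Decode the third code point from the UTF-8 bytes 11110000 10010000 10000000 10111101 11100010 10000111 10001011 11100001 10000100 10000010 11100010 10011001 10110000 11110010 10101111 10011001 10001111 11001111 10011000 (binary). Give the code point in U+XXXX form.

U+1102

Offset 0: leading byte 0xF0 = 11110000 → 4-byte char #1 = F0 90 80 BD.
Offset 4: leading byte 0xE2 = 11100010 → 3-byte char #2 = E2 87 8B.
Offset 7: leading byte 0xE1 = 11100001 → 3-byte char #3 = E1 84 82.
Leading byte 0xE1 = 11100001 matches 1110xxxx → 3-byte sequence.
Byte 1: 0xE1 = 11100001, payload 0001 (4 bits).
Byte 2: 0x84 = 10000100 (10xxxxxx ✓), payload 000100.
Byte 3: 0x82 = 10000010 (10xxxxxx ✓), payload 000010.
Concatenate: 0001000100000010 = 0x1102 (16 bits → U+1102).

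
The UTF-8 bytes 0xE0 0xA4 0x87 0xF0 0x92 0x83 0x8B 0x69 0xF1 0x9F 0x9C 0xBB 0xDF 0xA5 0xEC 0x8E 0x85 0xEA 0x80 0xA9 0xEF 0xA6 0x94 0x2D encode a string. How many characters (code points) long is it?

9

Byte at offset 0: 0xE0 = 11100000 → 3-byte char (#1). Advance 3.
Byte at offset 3: 0xF0 = 11110000 → 4-byte char (#2). Advance 4.
Byte at offset 7: 0x69 = 01101001 → 1-byte char (#3). Advance 1.
Byte at offset 8: 0xF1 = 11110001 → 4-byte char (#4). Advance 4.
Byte at offset 12: 0xDF = 11011111 → 2-byte char (#5). Advance 2.
Byte at offset 14: 0xEC = 11101100 → 3-byte char (#6). Advance 3.
Byte at offset 17: 0xEA = 11101010 → 3-byte char (#7). Advance 3.
Byte at offset 20: 0xEF = 11101111 → 3-byte char (#8). Advance 3.
Byte at offset 23: 0x2D = 00101101 → 1-byte char (#9). Advance 1.
Reached end at offset 24 after 9 code points.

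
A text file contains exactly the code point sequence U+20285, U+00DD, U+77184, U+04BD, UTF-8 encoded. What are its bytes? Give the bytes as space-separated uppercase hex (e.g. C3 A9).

F0 A0 8A 85 C3 9D F1 B7 86 84 D2 BD

U+20285: 4-byte form → F0 A0 8A 85.
U+00DD: 2-byte form → C3 9D.
U+77184: 4-byte form → F1 B7 86 84.
U+04BD: 2-byte form → D2 BD.
Concatenated (12 bytes): F0 A0 8A 85 C3 9D F1 B7 86 84 D2 BD.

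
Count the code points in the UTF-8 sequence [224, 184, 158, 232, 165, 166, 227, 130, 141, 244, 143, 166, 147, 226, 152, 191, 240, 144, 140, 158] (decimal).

6

Byte at offset 0: 0xE0 = 11100000 → 3-byte char (#1). Advance 3.
Byte at offset 3: 0xE8 = 11101000 → 3-byte char (#2). Advance 3.
Byte at offset 6: 0xE3 = 11100011 → 3-byte char (#3). Advance 3.
Byte at offset 9: 0xF4 = 11110100 → 4-byte char (#4). Advance 4.
Byte at offset 13: 0xE2 = 11100010 → 3-byte char (#5). Advance 3.
Byte at offset 16: 0xF0 = 11110000 → 4-byte char (#6). Advance 4.
Reached end at offset 20 after 6 code points.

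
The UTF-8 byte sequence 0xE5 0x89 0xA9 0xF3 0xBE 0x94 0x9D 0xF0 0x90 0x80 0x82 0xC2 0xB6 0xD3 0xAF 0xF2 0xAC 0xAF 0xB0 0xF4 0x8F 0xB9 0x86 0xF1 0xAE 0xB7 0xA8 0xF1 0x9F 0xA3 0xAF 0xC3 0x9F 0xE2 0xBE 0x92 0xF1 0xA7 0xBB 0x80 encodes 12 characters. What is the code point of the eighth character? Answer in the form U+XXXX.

U+6EDE8

Offset 0: leading byte 0xE5 = 11100101 → 3-byte char #1 = E5 89 A9.
Offset 3: leading byte 0xF3 = 11110011 → 4-byte char #2 = F3 BE 94 9D.
Offset 7: leading byte 0xF0 = 11110000 → 4-byte char #3 = F0 90 80 82.
Offset 11: leading byte 0xC2 = 11000010 → 2-byte char #4 = C2 B6.
Offset 13: leading byte 0xD3 = 11010011 → 2-byte char #5 = D3 AF.
Offset 15: leading byte 0xF2 = 11110010 → 4-byte char #6 = F2 AC AF B0.
Offset 19: leading byte 0xF4 = 11110100 → 4-byte char #7 = F4 8F B9 86.
Offset 23: leading byte 0xF1 = 11110001 → 4-byte char #8 = F1 AE B7 A8.
Leading byte 0xF1 = 11110001 matches 11110xxx → 4-byte sequence.
Byte 1: 0xF1 = 11110001, payload 001 (3 bits).
Byte 2: 0xAE = 10101110 (10xxxxxx ✓), payload 101110.
Byte 3: 0xB7 = 10110111 (10xxxxxx ✓), payload 110111.
Byte 4: 0xA8 = 10101000 (10xxxxxx ✓), payload 101000.
Concatenate: 001101110110111101000 = 0x6EDE8 (21 bits → U+6EDE8).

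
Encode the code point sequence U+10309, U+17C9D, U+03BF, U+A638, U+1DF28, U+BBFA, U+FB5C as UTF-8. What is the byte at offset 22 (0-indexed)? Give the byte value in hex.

0x9C

U+10309 → 4-byte form F0 90 8C 89 at offsets 0–3.
U+17C9D → 4-byte form F0 97 B2 9D at offsets 4–7.
U+03BF → 2-byte form CE BF at offsets 8–9.
U+A638 → 3-byte form EA 98 B8 at offsets 10–12.
U+1DF28 → 4-byte form F0 9D BC A8 at offsets 13–16.
U+BBFA → 3-byte form EB AF BA at offsets 17–19.
U+FB5C → 3-byte form EF AD 9C at offsets 20–22.
Offset 22 falls in char 7's range; it's byte 3 of EF AD 9C = 0x9C.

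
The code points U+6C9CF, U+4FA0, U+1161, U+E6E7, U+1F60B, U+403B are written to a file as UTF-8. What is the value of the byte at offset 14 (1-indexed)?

0xF0

1-indexed offset 14 is 0-indexed offset 13.
U+6C9CF → 4-byte form F1 AC A7 8F at offsets 0–3.
U+4FA0 → 3-byte form E4 BE A0 at offsets 4–6.
U+1161 → 3-byte form E1 85 A1 at offsets 7–9.
U+E6E7 → 3-byte form EE 9B A7 at offsets 10–12.
U+1F60B → 4-byte form F0 9F 98 8B at offsets 13–16.
Offset 13 falls in char 5's range; it's byte 1 of F0 9F 98 8B = 0xF0.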